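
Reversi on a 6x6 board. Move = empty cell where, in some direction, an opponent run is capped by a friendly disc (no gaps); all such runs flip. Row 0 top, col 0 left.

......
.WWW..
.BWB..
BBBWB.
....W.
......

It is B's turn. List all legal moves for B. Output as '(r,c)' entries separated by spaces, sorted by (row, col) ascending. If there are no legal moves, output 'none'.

(0,0): no bracket -> illegal
(0,1): flips 2 -> legal
(0,2): flips 2 -> legal
(0,3): flips 2 -> legal
(0,4): flips 2 -> legal
(1,0): no bracket -> illegal
(1,4): no bracket -> illegal
(2,0): no bracket -> illegal
(2,4): no bracket -> illegal
(3,5): no bracket -> illegal
(4,2): no bracket -> illegal
(4,3): flips 1 -> legal
(4,5): no bracket -> illegal
(5,3): no bracket -> illegal
(5,4): flips 1 -> legal
(5,5): no bracket -> illegal

Answer: (0,1) (0,2) (0,3) (0,4) (4,3) (5,4)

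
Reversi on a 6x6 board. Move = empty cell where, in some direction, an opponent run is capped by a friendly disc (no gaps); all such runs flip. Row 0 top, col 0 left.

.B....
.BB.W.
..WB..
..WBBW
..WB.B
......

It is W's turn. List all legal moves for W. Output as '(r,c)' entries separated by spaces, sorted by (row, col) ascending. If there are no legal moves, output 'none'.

(0,0): flips 1 -> legal
(0,2): flips 1 -> legal
(0,3): no bracket -> illegal
(1,0): no bracket -> illegal
(1,3): no bracket -> illegal
(2,0): no bracket -> illegal
(2,1): no bracket -> illegal
(2,4): flips 2 -> legal
(2,5): no bracket -> illegal
(4,4): flips 2 -> legal
(5,2): no bracket -> illegal
(5,3): no bracket -> illegal
(5,4): flips 1 -> legal
(5,5): flips 1 -> legal

Answer: (0,0) (0,2) (2,4) (4,4) (5,4) (5,5)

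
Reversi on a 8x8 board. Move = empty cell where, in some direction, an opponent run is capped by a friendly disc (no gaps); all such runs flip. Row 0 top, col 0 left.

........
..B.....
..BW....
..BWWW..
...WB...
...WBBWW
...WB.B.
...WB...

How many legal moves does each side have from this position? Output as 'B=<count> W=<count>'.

Answer: B=10 W=11

Derivation:
-- B to move --
(1,3): no bracket -> illegal
(1,4): flips 1 -> legal
(2,4): flips 2 -> legal
(2,5): no bracket -> illegal
(2,6): flips 1 -> legal
(3,6): flips 3 -> legal
(4,2): flips 2 -> legal
(4,5): flips 2 -> legal
(4,6): flips 1 -> legal
(4,7): no bracket -> illegal
(5,2): flips 2 -> legal
(6,2): flips 2 -> legal
(6,5): no bracket -> illegal
(6,7): no bracket -> illegal
(7,2): flips 2 -> legal
B mobility = 10
-- W to move --
(0,1): flips 1 -> legal
(0,2): no bracket -> illegal
(0,3): no bracket -> illegal
(1,1): flips 1 -> legal
(1,3): no bracket -> illegal
(2,1): flips 2 -> legal
(3,1): flips 1 -> legal
(4,1): flips 1 -> legal
(4,2): no bracket -> illegal
(4,5): flips 2 -> legal
(4,6): flips 2 -> legal
(6,5): flips 2 -> legal
(6,7): no bracket -> illegal
(7,5): flips 3 -> legal
(7,6): flips 1 -> legal
(7,7): flips 3 -> legal
W mobility = 11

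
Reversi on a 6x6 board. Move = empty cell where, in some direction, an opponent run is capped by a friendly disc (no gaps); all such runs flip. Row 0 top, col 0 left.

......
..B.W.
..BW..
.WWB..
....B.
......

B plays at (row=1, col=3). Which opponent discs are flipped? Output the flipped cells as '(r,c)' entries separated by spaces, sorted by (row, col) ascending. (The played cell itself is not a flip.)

Answer: (2,3)

Derivation:
Dir NW: first cell '.' (not opp) -> no flip
Dir N: first cell '.' (not opp) -> no flip
Dir NE: first cell '.' (not opp) -> no flip
Dir W: first cell 'B' (not opp) -> no flip
Dir E: opp run (1,4), next='.' -> no flip
Dir SW: first cell 'B' (not opp) -> no flip
Dir S: opp run (2,3) capped by B -> flip
Dir SE: first cell '.' (not opp) -> no flip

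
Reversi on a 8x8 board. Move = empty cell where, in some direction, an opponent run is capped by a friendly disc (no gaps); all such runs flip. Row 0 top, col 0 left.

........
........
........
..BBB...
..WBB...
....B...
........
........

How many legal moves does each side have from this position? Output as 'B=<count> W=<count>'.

-- B to move --
(3,1): no bracket -> illegal
(4,1): flips 1 -> legal
(5,1): flips 1 -> legal
(5,2): flips 1 -> legal
(5,3): no bracket -> illegal
B mobility = 3
-- W to move --
(2,1): no bracket -> illegal
(2,2): flips 1 -> legal
(2,3): no bracket -> illegal
(2,4): flips 1 -> legal
(2,5): no bracket -> illegal
(3,1): no bracket -> illegal
(3,5): no bracket -> illegal
(4,1): no bracket -> illegal
(4,5): flips 2 -> legal
(5,2): no bracket -> illegal
(5,3): no bracket -> illegal
(5,5): no bracket -> illegal
(6,3): no bracket -> illegal
(6,4): no bracket -> illegal
(6,5): no bracket -> illegal
W mobility = 3

Answer: B=3 W=3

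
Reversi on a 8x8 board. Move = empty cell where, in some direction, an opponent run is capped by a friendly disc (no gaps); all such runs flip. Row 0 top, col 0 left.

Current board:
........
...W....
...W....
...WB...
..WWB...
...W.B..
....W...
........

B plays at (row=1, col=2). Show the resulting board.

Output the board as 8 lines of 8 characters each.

Place B at (1,2); scan 8 dirs for brackets.
Dir NW: first cell '.' (not opp) -> no flip
Dir N: first cell '.' (not opp) -> no flip
Dir NE: first cell '.' (not opp) -> no flip
Dir W: first cell '.' (not opp) -> no flip
Dir E: opp run (1,3), next='.' -> no flip
Dir SW: first cell '.' (not opp) -> no flip
Dir S: first cell '.' (not opp) -> no flip
Dir SE: opp run (2,3) capped by B -> flip
All flips: (2,3)

Answer: ........
..BW....
...B....
...WB...
..WWB...
...W.B..
....W...
........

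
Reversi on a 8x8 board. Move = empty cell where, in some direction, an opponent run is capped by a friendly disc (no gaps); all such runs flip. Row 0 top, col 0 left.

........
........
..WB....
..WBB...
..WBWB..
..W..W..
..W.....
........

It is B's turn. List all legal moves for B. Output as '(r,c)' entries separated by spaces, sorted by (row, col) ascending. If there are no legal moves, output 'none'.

Answer: (1,1) (2,1) (3,1) (4,1) (5,1) (5,4) (6,1) (6,5) (6,6)

Derivation:
(1,1): flips 1 -> legal
(1,2): no bracket -> illegal
(1,3): no bracket -> illegal
(2,1): flips 2 -> legal
(3,1): flips 1 -> legal
(3,5): no bracket -> illegal
(4,1): flips 2 -> legal
(4,6): no bracket -> illegal
(5,1): flips 1 -> legal
(5,3): no bracket -> illegal
(5,4): flips 1 -> legal
(5,6): no bracket -> illegal
(6,1): flips 1 -> legal
(6,3): no bracket -> illegal
(6,4): no bracket -> illegal
(6,5): flips 1 -> legal
(6,6): flips 2 -> legal
(7,1): no bracket -> illegal
(7,2): no bracket -> illegal
(7,3): no bracket -> illegal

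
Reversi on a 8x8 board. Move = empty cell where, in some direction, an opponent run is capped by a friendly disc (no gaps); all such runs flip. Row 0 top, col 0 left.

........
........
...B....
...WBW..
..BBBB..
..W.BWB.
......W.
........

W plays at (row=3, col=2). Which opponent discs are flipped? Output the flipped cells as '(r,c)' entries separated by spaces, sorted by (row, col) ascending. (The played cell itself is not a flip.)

Dir NW: first cell '.' (not opp) -> no flip
Dir N: first cell '.' (not opp) -> no flip
Dir NE: opp run (2,3), next='.' -> no flip
Dir W: first cell '.' (not opp) -> no flip
Dir E: first cell 'W' (not opp) -> no flip
Dir SW: first cell '.' (not opp) -> no flip
Dir S: opp run (4,2) capped by W -> flip
Dir SE: opp run (4,3) (5,4), next='.' -> no flip

Answer: (4,2)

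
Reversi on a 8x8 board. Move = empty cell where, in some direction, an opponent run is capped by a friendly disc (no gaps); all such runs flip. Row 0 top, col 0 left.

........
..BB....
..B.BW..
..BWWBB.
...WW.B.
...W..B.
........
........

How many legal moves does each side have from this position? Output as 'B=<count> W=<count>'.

Answer: B=7 W=10

Derivation:
-- B to move --
(1,4): flips 1 -> legal
(1,5): flips 1 -> legal
(1,6): no bracket -> illegal
(2,3): no bracket -> illegal
(2,6): flips 1 -> legal
(4,2): flips 1 -> legal
(4,5): no bracket -> illegal
(5,2): no bracket -> illegal
(5,4): flips 3 -> legal
(5,5): flips 2 -> legal
(6,2): flips 2 -> legal
(6,3): no bracket -> illegal
(6,4): no bracket -> illegal
B mobility = 7
-- W to move --
(0,1): no bracket -> illegal
(0,2): no bracket -> illegal
(0,3): no bracket -> illegal
(0,4): no bracket -> illegal
(1,1): flips 1 -> legal
(1,4): flips 1 -> legal
(1,5): flips 1 -> legal
(2,1): flips 1 -> legal
(2,3): flips 1 -> legal
(2,6): flips 1 -> legal
(2,7): no bracket -> illegal
(3,1): flips 1 -> legal
(3,7): flips 2 -> legal
(4,1): no bracket -> illegal
(4,2): no bracket -> illegal
(4,5): flips 1 -> legal
(4,7): flips 1 -> legal
(5,5): no bracket -> illegal
(5,7): no bracket -> illegal
(6,5): no bracket -> illegal
(6,6): no bracket -> illegal
(6,7): no bracket -> illegal
W mobility = 10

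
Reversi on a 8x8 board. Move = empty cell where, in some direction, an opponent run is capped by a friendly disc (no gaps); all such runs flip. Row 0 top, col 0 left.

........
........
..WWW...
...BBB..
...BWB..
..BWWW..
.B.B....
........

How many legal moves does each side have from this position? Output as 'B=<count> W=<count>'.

Answer: B=10 W=10

Derivation:
-- B to move --
(1,1): flips 1 -> legal
(1,2): flips 1 -> legal
(1,3): flips 2 -> legal
(1,4): flips 1 -> legal
(1,5): flips 1 -> legal
(2,1): no bracket -> illegal
(2,5): no bracket -> illegal
(3,1): no bracket -> illegal
(3,2): no bracket -> illegal
(4,2): no bracket -> illegal
(4,6): no bracket -> illegal
(5,6): flips 3 -> legal
(6,2): flips 2 -> legal
(6,4): flips 2 -> legal
(6,5): flips 2 -> legal
(6,6): flips 2 -> legal
B mobility = 10
-- W to move --
(2,5): flips 2 -> legal
(2,6): flips 1 -> legal
(3,2): flips 1 -> legal
(3,6): flips 1 -> legal
(4,1): no bracket -> illegal
(4,2): flips 2 -> legal
(4,6): flips 2 -> legal
(5,0): no bracket -> illegal
(5,1): flips 1 -> legal
(5,6): flips 2 -> legal
(6,0): no bracket -> illegal
(6,2): no bracket -> illegal
(6,4): no bracket -> illegal
(7,0): no bracket -> illegal
(7,1): no bracket -> illegal
(7,2): flips 1 -> legal
(7,3): flips 1 -> legal
(7,4): no bracket -> illegal
W mobility = 10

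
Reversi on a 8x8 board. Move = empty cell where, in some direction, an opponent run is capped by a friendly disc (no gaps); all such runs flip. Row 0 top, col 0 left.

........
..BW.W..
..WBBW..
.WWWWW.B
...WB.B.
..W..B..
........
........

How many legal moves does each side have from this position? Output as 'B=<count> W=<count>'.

-- B to move --
(0,2): flips 1 -> legal
(0,3): flips 1 -> legal
(0,4): no bracket -> illegal
(0,5): no bracket -> illegal
(0,6): flips 1 -> legal
(1,1): flips 2 -> legal
(1,4): flips 1 -> legal
(1,6): no bracket -> illegal
(2,0): no bracket -> illegal
(2,1): flips 1 -> legal
(2,6): flips 2 -> legal
(3,0): no bracket -> illegal
(3,6): no bracket -> illegal
(4,0): no bracket -> illegal
(4,1): flips 1 -> legal
(4,2): flips 4 -> legal
(4,5): flips 1 -> legal
(5,1): no bracket -> illegal
(5,3): flips 2 -> legal
(5,4): no bracket -> illegal
(6,1): no bracket -> illegal
(6,2): no bracket -> illegal
(6,3): no bracket -> illegal
B mobility = 11
-- W to move --
(0,1): flips 2 -> legal
(0,2): flips 1 -> legal
(0,3): no bracket -> illegal
(1,1): flips 1 -> legal
(1,4): flips 2 -> legal
(2,1): no bracket -> illegal
(2,6): no bracket -> illegal
(2,7): no bracket -> illegal
(3,6): no bracket -> illegal
(4,5): flips 1 -> legal
(4,7): no bracket -> illegal
(5,3): flips 1 -> legal
(5,4): flips 1 -> legal
(5,6): no bracket -> illegal
(5,7): flips 1 -> legal
(6,4): no bracket -> illegal
(6,5): no bracket -> illegal
(6,6): flips 2 -> legal
W mobility = 9

Answer: B=11 W=9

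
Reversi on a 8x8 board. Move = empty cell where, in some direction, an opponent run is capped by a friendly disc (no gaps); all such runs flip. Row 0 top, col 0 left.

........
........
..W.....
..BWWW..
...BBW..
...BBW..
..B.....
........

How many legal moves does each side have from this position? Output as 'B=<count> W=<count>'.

-- B to move --
(1,1): flips 2 -> legal
(1,2): flips 1 -> legal
(1,3): no bracket -> illegal
(2,1): no bracket -> illegal
(2,3): flips 1 -> legal
(2,4): flips 1 -> legal
(2,5): flips 1 -> legal
(2,6): flips 1 -> legal
(3,1): no bracket -> illegal
(3,6): flips 4 -> legal
(4,2): no bracket -> illegal
(4,6): flips 1 -> legal
(5,6): flips 1 -> legal
(6,4): no bracket -> illegal
(6,5): no bracket -> illegal
(6,6): flips 1 -> legal
B mobility = 10
-- W to move --
(2,1): no bracket -> illegal
(2,3): no bracket -> illegal
(3,1): flips 1 -> legal
(4,1): no bracket -> illegal
(4,2): flips 3 -> legal
(5,1): no bracket -> illegal
(5,2): flips 3 -> legal
(6,1): no bracket -> illegal
(6,3): flips 3 -> legal
(6,4): flips 2 -> legal
(6,5): no bracket -> illegal
(7,1): flips 3 -> legal
(7,2): no bracket -> illegal
(7,3): no bracket -> illegal
W mobility = 6

Answer: B=10 W=6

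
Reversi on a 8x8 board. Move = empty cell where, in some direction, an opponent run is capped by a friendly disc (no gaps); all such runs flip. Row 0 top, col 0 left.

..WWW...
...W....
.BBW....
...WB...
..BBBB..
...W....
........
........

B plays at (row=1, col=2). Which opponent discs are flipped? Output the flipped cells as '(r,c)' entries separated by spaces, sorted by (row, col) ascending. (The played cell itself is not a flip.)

Dir NW: first cell '.' (not opp) -> no flip
Dir N: opp run (0,2), next=edge -> no flip
Dir NE: opp run (0,3), next=edge -> no flip
Dir W: first cell '.' (not opp) -> no flip
Dir E: opp run (1,3), next='.' -> no flip
Dir SW: first cell 'B' (not opp) -> no flip
Dir S: first cell 'B' (not opp) -> no flip
Dir SE: opp run (2,3) capped by B -> flip

Answer: (2,3)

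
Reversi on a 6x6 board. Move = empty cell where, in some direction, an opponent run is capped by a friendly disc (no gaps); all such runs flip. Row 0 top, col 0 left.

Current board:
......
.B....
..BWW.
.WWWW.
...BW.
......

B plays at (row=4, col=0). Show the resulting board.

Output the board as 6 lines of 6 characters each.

Place B at (4,0); scan 8 dirs for brackets.
Dir NW: edge -> no flip
Dir N: first cell '.' (not opp) -> no flip
Dir NE: opp run (3,1) capped by B -> flip
Dir W: edge -> no flip
Dir E: first cell '.' (not opp) -> no flip
Dir SW: edge -> no flip
Dir S: first cell '.' (not opp) -> no flip
Dir SE: first cell '.' (not opp) -> no flip
All flips: (3,1)

Answer: ......
.B....
..BWW.
.BWWW.
B..BW.
......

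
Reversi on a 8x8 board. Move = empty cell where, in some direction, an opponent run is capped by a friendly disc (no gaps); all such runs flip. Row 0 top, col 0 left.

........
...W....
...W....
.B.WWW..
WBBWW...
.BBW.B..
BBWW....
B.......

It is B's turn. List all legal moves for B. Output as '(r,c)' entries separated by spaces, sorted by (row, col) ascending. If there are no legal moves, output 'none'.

Answer: (2,2) (2,4) (2,5) (4,5) (5,4) (6,4) (7,2) (7,3) (7,4)

Derivation:
(0,2): no bracket -> illegal
(0,3): no bracket -> illegal
(0,4): no bracket -> illegal
(1,2): no bracket -> illegal
(1,4): no bracket -> illegal
(2,2): flips 2 -> legal
(2,4): flips 1 -> legal
(2,5): flips 2 -> legal
(2,6): no bracket -> illegal
(3,0): no bracket -> illegal
(3,2): no bracket -> illegal
(3,6): no bracket -> illegal
(4,5): flips 2 -> legal
(4,6): no bracket -> illegal
(5,0): no bracket -> illegal
(5,4): flips 1 -> legal
(6,4): flips 3 -> legal
(7,1): no bracket -> illegal
(7,2): flips 1 -> legal
(7,3): flips 1 -> legal
(7,4): flips 1 -> legal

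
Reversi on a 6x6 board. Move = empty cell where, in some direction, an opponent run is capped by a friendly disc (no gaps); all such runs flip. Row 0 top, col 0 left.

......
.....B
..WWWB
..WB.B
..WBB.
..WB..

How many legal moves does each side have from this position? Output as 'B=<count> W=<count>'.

-- B to move --
(1,1): flips 1 -> legal
(1,2): no bracket -> illegal
(1,3): flips 2 -> legal
(1,4): no bracket -> illegal
(2,1): flips 4 -> legal
(3,1): flips 2 -> legal
(3,4): no bracket -> illegal
(4,1): flips 1 -> legal
(5,1): flips 2 -> legal
B mobility = 6
-- W to move --
(0,4): no bracket -> illegal
(0,5): no bracket -> illegal
(1,4): no bracket -> illegal
(3,4): flips 2 -> legal
(4,5): flips 2 -> legal
(5,4): flips 2 -> legal
(5,5): flips 2 -> legal
W mobility = 4

Answer: B=6 W=4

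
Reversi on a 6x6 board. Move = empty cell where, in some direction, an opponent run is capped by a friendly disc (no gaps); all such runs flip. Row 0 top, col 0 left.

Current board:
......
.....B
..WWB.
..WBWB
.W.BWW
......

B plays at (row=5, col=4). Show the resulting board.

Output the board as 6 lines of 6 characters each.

Place B at (5,4); scan 8 dirs for brackets.
Dir NW: first cell 'B' (not opp) -> no flip
Dir N: opp run (4,4) (3,4) capped by B -> flip
Dir NE: opp run (4,5), next=edge -> no flip
Dir W: first cell '.' (not opp) -> no flip
Dir E: first cell '.' (not opp) -> no flip
Dir SW: edge -> no flip
Dir S: edge -> no flip
Dir SE: edge -> no flip
All flips: (3,4) (4,4)

Answer: ......
.....B
..WWB.
..WBBB
.W.BBW
....B.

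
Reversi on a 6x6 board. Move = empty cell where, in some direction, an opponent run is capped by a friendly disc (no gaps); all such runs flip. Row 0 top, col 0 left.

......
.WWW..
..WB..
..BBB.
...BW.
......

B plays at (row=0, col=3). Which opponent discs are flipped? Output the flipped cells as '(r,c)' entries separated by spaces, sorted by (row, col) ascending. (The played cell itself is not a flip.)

Answer: (1,3)

Derivation:
Dir NW: edge -> no flip
Dir N: edge -> no flip
Dir NE: edge -> no flip
Dir W: first cell '.' (not opp) -> no flip
Dir E: first cell '.' (not opp) -> no flip
Dir SW: opp run (1,2), next='.' -> no flip
Dir S: opp run (1,3) capped by B -> flip
Dir SE: first cell '.' (not opp) -> no flip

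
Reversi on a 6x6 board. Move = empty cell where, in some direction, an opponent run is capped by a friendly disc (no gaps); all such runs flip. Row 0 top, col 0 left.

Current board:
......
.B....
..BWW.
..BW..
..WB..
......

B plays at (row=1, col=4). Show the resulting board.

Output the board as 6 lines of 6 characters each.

Answer: ......
.B..B.
..BBW.
..BW..
..WB..
......

Derivation:
Place B at (1,4); scan 8 dirs for brackets.
Dir NW: first cell '.' (not opp) -> no flip
Dir N: first cell '.' (not opp) -> no flip
Dir NE: first cell '.' (not opp) -> no flip
Dir W: first cell '.' (not opp) -> no flip
Dir E: first cell '.' (not opp) -> no flip
Dir SW: opp run (2,3) capped by B -> flip
Dir S: opp run (2,4), next='.' -> no flip
Dir SE: first cell '.' (not opp) -> no flip
All flips: (2,3)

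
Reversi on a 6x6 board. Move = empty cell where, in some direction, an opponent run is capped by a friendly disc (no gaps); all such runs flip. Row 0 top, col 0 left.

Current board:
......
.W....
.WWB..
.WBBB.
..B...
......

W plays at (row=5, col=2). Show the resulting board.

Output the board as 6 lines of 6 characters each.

Place W at (5,2); scan 8 dirs for brackets.
Dir NW: first cell '.' (not opp) -> no flip
Dir N: opp run (4,2) (3,2) capped by W -> flip
Dir NE: first cell '.' (not opp) -> no flip
Dir W: first cell '.' (not opp) -> no flip
Dir E: first cell '.' (not opp) -> no flip
Dir SW: edge -> no flip
Dir S: edge -> no flip
Dir SE: edge -> no flip
All flips: (3,2) (4,2)

Answer: ......
.W....
.WWB..
.WWBB.
..W...
..W...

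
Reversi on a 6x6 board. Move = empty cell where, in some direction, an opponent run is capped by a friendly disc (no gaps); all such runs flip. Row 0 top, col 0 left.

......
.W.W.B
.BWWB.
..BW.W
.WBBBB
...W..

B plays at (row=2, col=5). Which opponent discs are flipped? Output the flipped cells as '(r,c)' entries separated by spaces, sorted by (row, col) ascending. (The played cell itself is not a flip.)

Dir NW: first cell '.' (not opp) -> no flip
Dir N: first cell 'B' (not opp) -> no flip
Dir NE: edge -> no flip
Dir W: first cell 'B' (not opp) -> no flip
Dir E: edge -> no flip
Dir SW: first cell '.' (not opp) -> no flip
Dir S: opp run (3,5) capped by B -> flip
Dir SE: edge -> no flip

Answer: (3,5)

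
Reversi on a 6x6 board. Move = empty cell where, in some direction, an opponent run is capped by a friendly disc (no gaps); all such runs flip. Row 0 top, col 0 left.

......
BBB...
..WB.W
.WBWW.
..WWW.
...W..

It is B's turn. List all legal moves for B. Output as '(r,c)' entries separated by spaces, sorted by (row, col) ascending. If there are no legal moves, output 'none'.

Answer: (2,1) (3,0) (3,5) (4,5) (5,2) (5,4) (5,5)

Derivation:
(1,3): no bracket -> illegal
(1,4): no bracket -> illegal
(1,5): no bracket -> illegal
(2,0): no bracket -> illegal
(2,1): flips 1 -> legal
(2,4): no bracket -> illegal
(3,0): flips 1 -> legal
(3,5): flips 2 -> legal
(4,0): no bracket -> illegal
(4,1): no bracket -> illegal
(4,5): flips 1 -> legal
(5,1): no bracket -> illegal
(5,2): flips 1 -> legal
(5,4): flips 1 -> legal
(5,5): flips 3 -> legal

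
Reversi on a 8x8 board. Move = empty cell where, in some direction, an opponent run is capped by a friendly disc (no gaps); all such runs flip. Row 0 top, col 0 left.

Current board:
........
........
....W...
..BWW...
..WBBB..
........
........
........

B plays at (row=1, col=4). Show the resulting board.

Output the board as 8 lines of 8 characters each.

Answer: ........
....B...
....B...
..BWB...
..WBBB..
........
........
........

Derivation:
Place B at (1,4); scan 8 dirs for brackets.
Dir NW: first cell '.' (not opp) -> no flip
Dir N: first cell '.' (not opp) -> no flip
Dir NE: first cell '.' (not opp) -> no flip
Dir W: first cell '.' (not opp) -> no flip
Dir E: first cell '.' (not opp) -> no flip
Dir SW: first cell '.' (not opp) -> no flip
Dir S: opp run (2,4) (3,4) capped by B -> flip
Dir SE: first cell '.' (not opp) -> no flip
All flips: (2,4) (3,4)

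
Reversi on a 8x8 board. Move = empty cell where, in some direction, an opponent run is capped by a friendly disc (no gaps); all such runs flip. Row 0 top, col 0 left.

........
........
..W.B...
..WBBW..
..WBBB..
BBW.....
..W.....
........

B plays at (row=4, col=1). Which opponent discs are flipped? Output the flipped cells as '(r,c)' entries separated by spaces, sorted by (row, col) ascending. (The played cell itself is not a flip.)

Dir NW: first cell '.' (not opp) -> no flip
Dir N: first cell '.' (not opp) -> no flip
Dir NE: opp run (3,2), next='.' -> no flip
Dir W: first cell '.' (not opp) -> no flip
Dir E: opp run (4,2) capped by B -> flip
Dir SW: first cell 'B' (not opp) -> no flip
Dir S: first cell 'B' (not opp) -> no flip
Dir SE: opp run (5,2), next='.' -> no flip

Answer: (4,2)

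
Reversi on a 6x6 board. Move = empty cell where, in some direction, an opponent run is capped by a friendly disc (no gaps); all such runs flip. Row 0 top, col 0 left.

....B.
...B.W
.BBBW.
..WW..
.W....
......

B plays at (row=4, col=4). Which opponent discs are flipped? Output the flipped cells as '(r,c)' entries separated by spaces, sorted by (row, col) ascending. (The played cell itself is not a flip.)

Answer: (3,3)

Derivation:
Dir NW: opp run (3,3) capped by B -> flip
Dir N: first cell '.' (not opp) -> no flip
Dir NE: first cell '.' (not opp) -> no flip
Dir W: first cell '.' (not opp) -> no flip
Dir E: first cell '.' (not opp) -> no flip
Dir SW: first cell '.' (not opp) -> no flip
Dir S: first cell '.' (not opp) -> no flip
Dir SE: first cell '.' (not opp) -> no flip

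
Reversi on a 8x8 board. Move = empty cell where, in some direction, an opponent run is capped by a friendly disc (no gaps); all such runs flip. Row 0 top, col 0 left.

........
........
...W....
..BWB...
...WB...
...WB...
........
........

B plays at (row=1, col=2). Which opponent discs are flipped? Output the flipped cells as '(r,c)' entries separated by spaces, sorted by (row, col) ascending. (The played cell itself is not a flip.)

Dir NW: first cell '.' (not opp) -> no flip
Dir N: first cell '.' (not opp) -> no flip
Dir NE: first cell '.' (not opp) -> no flip
Dir W: first cell '.' (not opp) -> no flip
Dir E: first cell '.' (not opp) -> no flip
Dir SW: first cell '.' (not opp) -> no flip
Dir S: first cell '.' (not opp) -> no flip
Dir SE: opp run (2,3) capped by B -> flip

Answer: (2,3)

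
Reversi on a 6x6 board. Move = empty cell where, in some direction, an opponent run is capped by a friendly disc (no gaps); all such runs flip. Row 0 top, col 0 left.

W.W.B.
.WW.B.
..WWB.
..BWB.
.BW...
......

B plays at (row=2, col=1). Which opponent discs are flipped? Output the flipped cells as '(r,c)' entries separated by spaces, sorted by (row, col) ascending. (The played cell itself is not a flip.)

Answer: (2,2) (2,3)

Derivation:
Dir NW: first cell '.' (not opp) -> no flip
Dir N: opp run (1,1), next='.' -> no flip
Dir NE: opp run (1,2), next='.' -> no flip
Dir W: first cell '.' (not opp) -> no flip
Dir E: opp run (2,2) (2,3) capped by B -> flip
Dir SW: first cell '.' (not opp) -> no flip
Dir S: first cell '.' (not opp) -> no flip
Dir SE: first cell 'B' (not opp) -> no flip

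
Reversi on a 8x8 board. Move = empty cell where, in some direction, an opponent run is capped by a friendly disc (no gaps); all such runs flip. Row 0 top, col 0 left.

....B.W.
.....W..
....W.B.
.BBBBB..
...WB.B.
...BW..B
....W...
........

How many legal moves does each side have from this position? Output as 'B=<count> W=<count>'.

-- B to move --
(0,5): no bracket -> illegal
(0,7): no bracket -> illegal
(1,3): flips 1 -> legal
(1,4): flips 1 -> legal
(1,6): no bracket -> illegal
(1,7): no bracket -> illegal
(2,3): no bracket -> illegal
(2,5): no bracket -> illegal
(4,2): flips 1 -> legal
(4,5): no bracket -> illegal
(5,2): flips 1 -> legal
(5,5): flips 1 -> legal
(6,3): no bracket -> illegal
(6,5): flips 2 -> legal
(7,3): no bracket -> illegal
(7,4): flips 2 -> legal
(7,5): flips 1 -> legal
B mobility = 8
-- W to move --
(0,3): no bracket -> illegal
(0,5): no bracket -> illegal
(1,3): no bracket -> illegal
(1,4): no bracket -> illegal
(1,6): no bracket -> illegal
(1,7): no bracket -> illegal
(2,0): no bracket -> illegal
(2,1): flips 1 -> legal
(2,2): no bracket -> illegal
(2,3): flips 1 -> legal
(2,5): flips 1 -> legal
(2,7): no bracket -> illegal
(3,0): no bracket -> illegal
(3,6): no bracket -> illegal
(3,7): flips 1 -> legal
(4,0): no bracket -> illegal
(4,1): no bracket -> illegal
(4,2): flips 2 -> legal
(4,5): flips 1 -> legal
(4,7): no bracket -> illegal
(5,2): flips 1 -> legal
(5,5): no bracket -> illegal
(5,6): no bracket -> illegal
(6,2): no bracket -> illegal
(6,3): flips 1 -> legal
(6,6): no bracket -> illegal
(6,7): no bracket -> illegal
W mobility = 8

Answer: B=8 W=8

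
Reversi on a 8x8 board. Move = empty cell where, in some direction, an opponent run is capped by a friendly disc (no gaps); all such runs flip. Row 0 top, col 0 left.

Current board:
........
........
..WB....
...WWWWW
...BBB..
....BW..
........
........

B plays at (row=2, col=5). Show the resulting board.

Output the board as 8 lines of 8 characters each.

Place B at (2,5); scan 8 dirs for brackets.
Dir NW: first cell '.' (not opp) -> no flip
Dir N: first cell '.' (not opp) -> no flip
Dir NE: first cell '.' (not opp) -> no flip
Dir W: first cell '.' (not opp) -> no flip
Dir E: first cell '.' (not opp) -> no flip
Dir SW: opp run (3,4) capped by B -> flip
Dir S: opp run (3,5) capped by B -> flip
Dir SE: opp run (3,6), next='.' -> no flip
All flips: (3,4) (3,5)

Answer: ........
........
..WB.B..
...WBBWW
...BBB..
....BW..
........
........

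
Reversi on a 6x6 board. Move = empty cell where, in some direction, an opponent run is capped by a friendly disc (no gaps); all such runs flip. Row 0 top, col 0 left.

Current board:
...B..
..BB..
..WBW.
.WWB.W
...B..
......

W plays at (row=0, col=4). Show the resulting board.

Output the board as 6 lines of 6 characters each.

Place W at (0,4); scan 8 dirs for brackets.
Dir NW: edge -> no flip
Dir N: edge -> no flip
Dir NE: edge -> no flip
Dir W: opp run (0,3), next='.' -> no flip
Dir E: first cell '.' (not opp) -> no flip
Dir SW: opp run (1,3) capped by W -> flip
Dir S: first cell '.' (not opp) -> no flip
Dir SE: first cell '.' (not opp) -> no flip
All flips: (1,3)

Answer: ...BW.
..BW..
..WBW.
.WWB.W
...B..
......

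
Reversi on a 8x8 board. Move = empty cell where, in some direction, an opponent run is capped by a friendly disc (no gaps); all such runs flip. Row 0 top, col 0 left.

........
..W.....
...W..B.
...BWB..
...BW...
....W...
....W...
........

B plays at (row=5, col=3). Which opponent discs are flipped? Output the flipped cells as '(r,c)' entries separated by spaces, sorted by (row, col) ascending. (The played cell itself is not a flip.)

Dir NW: first cell '.' (not opp) -> no flip
Dir N: first cell 'B' (not opp) -> no flip
Dir NE: opp run (4,4) capped by B -> flip
Dir W: first cell '.' (not opp) -> no flip
Dir E: opp run (5,4), next='.' -> no flip
Dir SW: first cell '.' (not opp) -> no flip
Dir S: first cell '.' (not opp) -> no flip
Dir SE: opp run (6,4), next='.' -> no flip

Answer: (4,4)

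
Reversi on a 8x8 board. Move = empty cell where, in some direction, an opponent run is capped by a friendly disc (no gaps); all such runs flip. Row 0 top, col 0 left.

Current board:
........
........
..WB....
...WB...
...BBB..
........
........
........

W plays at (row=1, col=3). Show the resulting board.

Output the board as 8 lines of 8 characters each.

Place W at (1,3); scan 8 dirs for brackets.
Dir NW: first cell '.' (not opp) -> no flip
Dir N: first cell '.' (not opp) -> no flip
Dir NE: first cell '.' (not opp) -> no flip
Dir W: first cell '.' (not opp) -> no flip
Dir E: first cell '.' (not opp) -> no flip
Dir SW: first cell 'W' (not opp) -> no flip
Dir S: opp run (2,3) capped by W -> flip
Dir SE: first cell '.' (not opp) -> no flip
All flips: (2,3)

Answer: ........
...W....
..WW....
...WB...
...BBB..
........
........
........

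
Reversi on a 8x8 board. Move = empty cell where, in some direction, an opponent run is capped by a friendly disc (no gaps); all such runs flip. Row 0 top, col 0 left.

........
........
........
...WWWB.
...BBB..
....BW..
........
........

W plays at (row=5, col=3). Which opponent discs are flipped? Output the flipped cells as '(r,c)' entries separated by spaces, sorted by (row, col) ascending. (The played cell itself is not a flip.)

Dir NW: first cell '.' (not opp) -> no flip
Dir N: opp run (4,3) capped by W -> flip
Dir NE: opp run (4,4) capped by W -> flip
Dir W: first cell '.' (not opp) -> no flip
Dir E: opp run (5,4) capped by W -> flip
Dir SW: first cell '.' (not opp) -> no flip
Dir S: first cell '.' (not opp) -> no flip
Dir SE: first cell '.' (not opp) -> no flip

Answer: (4,3) (4,4) (5,4)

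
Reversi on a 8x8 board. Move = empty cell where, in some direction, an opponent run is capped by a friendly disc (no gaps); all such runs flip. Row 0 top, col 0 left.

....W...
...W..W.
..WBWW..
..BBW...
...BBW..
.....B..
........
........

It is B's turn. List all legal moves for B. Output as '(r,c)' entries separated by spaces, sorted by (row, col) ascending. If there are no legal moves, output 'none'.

Answer: (0,3) (0,7) (1,1) (1,2) (1,4) (1,5) (2,1) (2,6) (3,5) (4,6) (5,6)

Derivation:
(0,2): no bracket -> illegal
(0,3): flips 1 -> legal
(0,5): no bracket -> illegal
(0,6): no bracket -> illegal
(0,7): flips 3 -> legal
(1,1): flips 1 -> legal
(1,2): flips 1 -> legal
(1,4): flips 2 -> legal
(1,5): flips 1 -> legal
(1,7): no bracket -> illegal
(2,1): flips 1 -> legal
(2,6): flips 2 -> legal
(2,7): no bracket -> illegal
(3,1): no bracket -> illegal
(3,5): flips 2 -> legal
(3,6): no bracket -> illegal
(4,6): flips 1 -> legal
(5,4): no bracket -> illegal
(5,6): flips 2 -> legal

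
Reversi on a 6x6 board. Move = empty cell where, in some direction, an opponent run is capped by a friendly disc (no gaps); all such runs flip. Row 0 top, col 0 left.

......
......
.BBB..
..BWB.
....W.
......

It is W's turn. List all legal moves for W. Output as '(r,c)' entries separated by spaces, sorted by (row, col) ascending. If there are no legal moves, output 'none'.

Answer: (1,1) (1,3) (2,4) (3,1) (3,5)

Derivation:
(1,0): no bracket -> illegal
(1,1): flips 1 -> legal
(1,2): no bracket -> illegal
(1,3): flips 1 -> legal
(1,4): no bracket -> illegal
(2,0): no bracket -> illegal
(2,4): flips 1 -> legal
(2,5): no bracket -> illegal
(3,0): no bracket -> illegal
(3,1): flips 1 -> legal
(3,5): flips 1 -> legal
(4,1): no bracket -> illegal
(4,2): no bracket -> illegal
(4,3): no bracket -> illegal
(4,5): no bracket -> illegal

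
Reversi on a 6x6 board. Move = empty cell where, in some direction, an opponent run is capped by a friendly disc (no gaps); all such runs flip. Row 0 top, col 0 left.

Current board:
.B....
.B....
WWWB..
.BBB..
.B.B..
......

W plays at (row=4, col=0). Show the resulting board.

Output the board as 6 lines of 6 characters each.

Place W at (4,0); scan 8 dirs for brackets.
Dir NW: edge -> no flip
Dir N: first cell '.' (not opp) -> no flip
Dir NE: opp run (3,1) capped by W -> flip
Dir W: edge -> no flip
Dir E: opp run (4,1), next='.' -> no flip
Dir SW: edge -> no flip
Dir S: first cell '.' (not opp) -> no flip
Dir SE: first cell '.' (not opp) -> no flip
All flips: (3,1)

Answer: .B....
.B....
WWWB..
.WBB..
WB.B..
......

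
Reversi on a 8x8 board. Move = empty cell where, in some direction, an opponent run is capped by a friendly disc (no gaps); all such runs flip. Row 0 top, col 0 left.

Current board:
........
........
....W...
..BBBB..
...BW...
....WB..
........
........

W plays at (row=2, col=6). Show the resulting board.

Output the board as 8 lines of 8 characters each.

Answer: ........
........
....W.W.
..BBBW..
...BW...
....WB..
........
........

Derivation:
Place W at (2,6); scan 8 dirs for brackets.
Dir NW: first cell '.' (not opp) -> no flip
Dir N: first cell '.' (not opp) -> no flip
Dir NE: first cell '.' (not opp) -> no flip
Dir W: first cell '.' (not opp) -> no flip
Dir E: first cell '.' (not opp) -> no flip
Dir SW: opp run (3,5) capped by W -> flip
Dir S: first cell '.' (not opp) -> no flip
Dir SE: first cell '.' (not opp) -> no flip
All flips: (3,5)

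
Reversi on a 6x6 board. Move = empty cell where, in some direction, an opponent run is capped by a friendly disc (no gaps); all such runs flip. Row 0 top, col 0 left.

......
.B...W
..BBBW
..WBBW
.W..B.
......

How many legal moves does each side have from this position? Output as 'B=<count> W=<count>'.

-- B to move --
(0,4): no bracket -> illegal
(0,5): no bracket -> illegal
(1,4): no bracket -> illegal
(2,1): no bracket -> illegal
(3,0): no bracket -> illegal
(3,1): flips 1 -> legal
(4,0): no bracket -> illegal
(4,2): flips 1 -> legal
(4,3): no bracket -> illegal
(4,5): no bracket -> illegal
(5,0): flips 2 -> legal
(5,1): no bracket -> illegal
(5,2): no bracket -> illegal
B mobility = 3
-- W to move --
(0,0): no bracket -> illegal
(0,1): no bracket -> illegal
(0,2): no bracket -> illegal
(1,0): no bracket -> illegal
(1,2): flips 1 -> legal
(1,3): flips 1 -> legal
(1,4): flips 1 -> legal
(2,0): no bracket -> illegal
(2,1): flips 3 -> legal
(3,1): no bracket -> illegal
(4,2): flips 2 -> legal
(4,3): flips 1 -> legal
(4,5): no bracket -> illegal
(5,3): flips 1 -> legal
(5,4): no bracket -> illegal
(5,5): no bracket -> illegal
W mobility = 7

Answer: B=3 W=7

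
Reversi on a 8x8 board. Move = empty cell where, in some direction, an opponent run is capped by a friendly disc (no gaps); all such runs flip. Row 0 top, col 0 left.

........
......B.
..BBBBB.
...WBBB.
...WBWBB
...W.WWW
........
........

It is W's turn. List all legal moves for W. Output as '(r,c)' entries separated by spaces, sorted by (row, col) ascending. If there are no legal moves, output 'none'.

Answer: (0,6) (0,7) (1,1) (1,2) (1,3) (1,5) (1,7) (2,7) (3,7)

Derivation:
(0,5): no bracket -> illegal
(0,6): flips 4 -> legal
(0,7): flips 3 -> legal
(1,1): flips 1 -> legal
(1,2): flips 2 -> legal
(1,3): flips 4 -> legal
(1,4): no bracket -> illegal
(1,5): flips 3 -> legal
(1,7): flips 3 -> legal
(2,1): no bracket -> illegal
(2,7): flips 1 -> legal
(3,1): no bracket -> illegal
(3,2): no bracket -> illegal
(3,7): flips 5 -> legal
(5,4): no bracket -> illegal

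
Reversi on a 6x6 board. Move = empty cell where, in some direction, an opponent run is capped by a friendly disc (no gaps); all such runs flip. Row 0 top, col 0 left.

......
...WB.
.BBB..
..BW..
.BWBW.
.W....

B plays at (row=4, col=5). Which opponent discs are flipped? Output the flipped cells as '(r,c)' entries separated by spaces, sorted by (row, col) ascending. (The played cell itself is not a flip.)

Answer: (4,4)

Derivation:
Dir NW: first cell '.' (not opp) -> no flip
Dir N: first cell '.' (not opp) -> no flip
Dir NE: edge -> no flip
Dir W: opp run (4,4) capped by B -> flip
Dir E: edge -> no flip
Dir SW: first cell '.' (not opp) -> no flip
Dir S: first cell '.' (not opp) -> no flip
Dir SE: edge -> no flip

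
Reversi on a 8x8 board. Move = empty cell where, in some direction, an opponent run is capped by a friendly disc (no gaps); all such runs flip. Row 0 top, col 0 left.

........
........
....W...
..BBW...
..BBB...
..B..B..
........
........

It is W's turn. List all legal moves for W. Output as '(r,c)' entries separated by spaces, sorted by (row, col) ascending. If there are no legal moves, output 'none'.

(2,1): no bracket -> illegal
(2,2): no bracket -> illegal
(2,3): no bracket -> illegal
(3,1): flips 2 -> legal
(3,5): no bracket -> illegal
(4,1): no bracket -> illegal
(4,5): no bracket -> illegal
(4,6): no bracket -> illegal
(5,1): flips 2 -> legal
(5,3): no bracket -> illegal
(5,4): flips 1 -> legal
(5,6): no bracket -> illegal
(6,1): flips 2 -> legal
(6,2): no bracket -> illegal
(6,3): no bracket -> illegal
(6,4): no bracket -> illegal
(6,5): no bracket -> illegal
(6,6): no bracket -> illegal

Answer: (3,1) (5,1) (5,4) (6,1)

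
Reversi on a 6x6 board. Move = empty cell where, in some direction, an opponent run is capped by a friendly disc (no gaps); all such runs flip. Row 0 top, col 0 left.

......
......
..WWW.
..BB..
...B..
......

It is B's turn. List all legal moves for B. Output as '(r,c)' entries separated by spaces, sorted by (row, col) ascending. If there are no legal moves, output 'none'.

(1,1): flips 1 -> legal
(1,2): flips 1 -> legal
(1,3): flips 1 -> legal
(1,4): flips 1 -> legal
(1,5): flips 1 -> legal
(2,1): no bracket -> illegal
(2,5): no bracket -> illegal
(3,1): no bracket -> illegal
(3,4): no bracket -> illegal
(3,5): no bracket -> illegal

Answer: (1,1) (1,2) (1,3) (1,4) (1,5)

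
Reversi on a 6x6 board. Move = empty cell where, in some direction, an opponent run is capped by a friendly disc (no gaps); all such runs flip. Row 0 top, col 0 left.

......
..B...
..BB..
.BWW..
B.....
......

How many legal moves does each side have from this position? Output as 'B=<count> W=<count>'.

Answer: B=5 W=5

Derivation:
-- B to move --
(2,1): no bracket -> illegal
(2,4): no bracket -> illegal
(3,4): flips 2 -> legal
(4,1): flips 1 -> legal
(4,2): flips 1 -> legal
(4,3): flips 1 -> legal
(4,4): flips 1 -> legal
B mobility = 5
-- W to move --
(0,1): no bracket -> illegal
(0,2): flips 2 -> legal
(0,3): no bracket -> illegal
(1,1): flips 1 -> legal
(1,3): flips 1 -> legal
(1,4): flips 1 -> legal
(2,0): no bracket -> illegal
(2,1): no bracket -> illegal
(2,4): no bracket -> illegal
(3,0): flips 1 -> legal
(3,4): no bracket -> illegal
(4,1): no bracket -> illegal
(4,2): no bracket -> illegal
(5,0): no bracket -> illegal
(5,1): no bracket -> illegal
W mobility = 5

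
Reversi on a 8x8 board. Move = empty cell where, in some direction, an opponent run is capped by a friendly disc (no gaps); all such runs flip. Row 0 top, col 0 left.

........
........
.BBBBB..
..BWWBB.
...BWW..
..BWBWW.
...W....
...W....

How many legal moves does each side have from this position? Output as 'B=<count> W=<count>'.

-- B to move --
(4,2): flips 1 -> legal
(4,6): flips 2 -> legal
(4,7): no bracket -> illegal
(5,7): flips 2 -> legal
(6,2): flips 2 -> legal
(6,4): no bracket -> illegal
(6,5): flips 2 -> legal
(6,6): flips 3 -> legal
(6,7): flips 3 -> legal
(7,2): flips 1 -> legal
(7,4): flips 1 -> legal
B mobility = 9
-- W to move --
(1,0): no bracket -> illegal
(1,1): flips 1 -> legal
(1,2): flips 1 -> legal
(1,3): flips 1 -> legal
(1,4): flips 1 -> legal
(1,5): flips 3 -> legal
(1,6): flips 1 -> legal
(2,0): no bracket -> illegal
(2,6): flips 1 -> legal
(2,7): flips 1 -> legal
(3,0): no bracket -> illegal
(3,1): flips 1 -> legal
(3,7): flips 2 -> legal
(4,1): flips 1 -> legal
(4,2): flips 1 -> legal
(4,6): no bracket -> illegal
(4,7): no bracket -> illegal
(5,1): flips 1 -> legal
(6,1): flips 2 -> legal
(6,2): no bracket -> illegal
(6,4): flips 1 -> legal
(6,5): no bracket -> illegal
W mobility = 15

Answer: B=9 W=15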